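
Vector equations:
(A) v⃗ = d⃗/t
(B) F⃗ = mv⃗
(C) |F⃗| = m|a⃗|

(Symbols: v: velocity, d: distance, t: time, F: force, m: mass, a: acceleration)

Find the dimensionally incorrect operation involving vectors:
(B) F⃗ = mv⃗

(A) v⃗ = d⃗/t: LHS [L T^-1], RHS [L T^-1] ✓ — displacement (vector) divided by time (scalar)
(B) F⃗ = mv⃗: LHS [L M T^-2], RHS [L M T^-1] ✗ — mass times velocity is momentum, not force; should be ma⃗
(C) |F⃗| = m|a⃗|: LHS [L M T^-2], RHS [L M T^-2] ✓ — magnitudes of vectors are scalars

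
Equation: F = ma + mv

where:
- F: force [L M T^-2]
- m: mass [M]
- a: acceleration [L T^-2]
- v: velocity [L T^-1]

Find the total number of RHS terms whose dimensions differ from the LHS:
1

LHS F: [L M T^-2]
- ma: [L M T^-2] ✓
- mv: [L M T^-1] ✗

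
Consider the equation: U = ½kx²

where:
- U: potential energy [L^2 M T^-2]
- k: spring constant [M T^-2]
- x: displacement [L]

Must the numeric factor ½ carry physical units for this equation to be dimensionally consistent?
No

U has dimensions [L^2 M T^-2] and kx² already has dimensions [L^2 M T^-2], so the equation balances without ½ contributing any dimensions. ½ is a pure (dimensionless) number; changing or removing it would not affect dimensional consistency.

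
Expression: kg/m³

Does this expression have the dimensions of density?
Yes

The expression kg/m³ has dimensions [L^-3 M], which is exactly density [L^-3 M].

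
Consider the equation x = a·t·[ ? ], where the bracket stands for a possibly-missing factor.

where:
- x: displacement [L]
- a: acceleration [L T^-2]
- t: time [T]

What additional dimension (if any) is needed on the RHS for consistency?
[T] — time (e.g. t)

x has dimensions [L]; a·t has dimensions [L T^-1].
The bracketed factor must supply [L] / [L T^-1] = [T].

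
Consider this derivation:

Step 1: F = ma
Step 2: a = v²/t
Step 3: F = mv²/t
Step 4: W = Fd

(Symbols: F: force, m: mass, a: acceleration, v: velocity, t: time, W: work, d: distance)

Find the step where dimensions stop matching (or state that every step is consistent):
Step 2

Step 1: F = ma → LHS [L M T^-2], RHS [L M T^-2] ✓
Step 2: a = v²/t → LHS [L T^-2], RHS [L^2 T^-3] ✗

The first dimensional inconsistency appears in step 2: a = v²/t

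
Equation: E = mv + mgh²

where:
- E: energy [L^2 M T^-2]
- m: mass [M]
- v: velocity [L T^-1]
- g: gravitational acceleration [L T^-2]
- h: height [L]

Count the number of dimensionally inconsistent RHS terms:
2

LHS E: [L^2 M T^-2]
- mv: [L M T^-1] ✗
- mgh²: [L^3 M T^-2] ✗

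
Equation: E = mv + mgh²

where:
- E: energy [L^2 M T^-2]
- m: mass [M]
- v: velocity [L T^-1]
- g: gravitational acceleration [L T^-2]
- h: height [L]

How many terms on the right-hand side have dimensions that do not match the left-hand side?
2

LHS E: [L^2 M T^-2]
- mv: [L M T^-1] ✗
- mgh²: [L^3 M T^-2] ✗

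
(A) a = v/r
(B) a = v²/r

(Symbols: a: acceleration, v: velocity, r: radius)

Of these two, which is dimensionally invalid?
(A)

(A) a = v/r: LHS [L T^-2], RHS [T^-1] ✗
(B) a = v²/r: LHS [L T^-2], RHS [L T^-2] ✓

Expression (A) a = v/r is dimensionally incorrect.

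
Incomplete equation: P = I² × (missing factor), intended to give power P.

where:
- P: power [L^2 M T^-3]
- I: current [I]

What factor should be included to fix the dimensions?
R (resistance), dimensions [I^-2 L^2 M T^-3]

P has dimensions [L^2 M T^-3] and I² has dimensions [I^2].
The missing factor must have dimensions [L^2 M T^-3] / [I^2] = [I^-2 L^2 M T^-3], i.e. resistance (R).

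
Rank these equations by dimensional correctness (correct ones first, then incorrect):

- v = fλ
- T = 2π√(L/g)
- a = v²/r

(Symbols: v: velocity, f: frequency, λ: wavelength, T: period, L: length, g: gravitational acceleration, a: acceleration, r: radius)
Dimensionally correct: v = fλ, T = 2π√(L/g), a = v²/r
Dimensionally incorrect: none
Ordered (correct first, then incorrect): v = fλ, T = 2π√(L/g), a = v²/r

- v = fλ: LHS [L T^-1], RHS [L T^-1] → correct ✓
- T = 2π√(L/g): LHS [T], RHS [T] → correct ✓
- a = v²/r: LHS [L T^-2], RHS [L T^-2] → correct ✓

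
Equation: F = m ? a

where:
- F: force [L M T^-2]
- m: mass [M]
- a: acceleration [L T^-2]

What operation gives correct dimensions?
multiplication (×): F = m × a

F [L M T^-2]; m [M]; a [L T^-2].
m × a → [L M T^-2] ✓
m ÷ a → [L^-1 M T^2] ✗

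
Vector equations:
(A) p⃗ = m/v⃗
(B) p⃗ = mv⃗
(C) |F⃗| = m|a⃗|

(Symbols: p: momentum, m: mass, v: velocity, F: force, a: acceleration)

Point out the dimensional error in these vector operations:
(A) p⃗ = m/v⃗

(A) p⃗ = m/v⃗: LHS [L M T^-1], RHS [L^-1 M T] ✗ — momentum is mass times velocity; should be mv⃗ (and division by a vector is undefined)
(B) p⃗ = mv⃗: LHS [L M T^-1], RHS [L M T^-1] ✓ — mass (scalar) times velocity (vector)
(C) |F⃗| = m|a⃗|: LHS [L M T^-2], RHS [L M T^-2] ✓ — magnitudes of vectors are scalars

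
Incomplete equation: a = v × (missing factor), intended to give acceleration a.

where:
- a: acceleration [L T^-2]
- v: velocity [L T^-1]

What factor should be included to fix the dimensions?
1/t (inverse time), dimensions [T^-1]

a has dimensions [L T^-2] and v has dimensions [L T^-1].
The missing factor must have dimensions [L T^-2] / [L T^-1] = [T^-1], i.e. inverse time (1/t).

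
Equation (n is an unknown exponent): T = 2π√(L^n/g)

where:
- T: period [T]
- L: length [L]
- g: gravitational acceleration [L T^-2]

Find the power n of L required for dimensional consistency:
n = 1

T has dimensions [T]; L has dimensions [L].
With n = 1: 2π√(L^1/g) has dimensions [T], matching the LHS ✓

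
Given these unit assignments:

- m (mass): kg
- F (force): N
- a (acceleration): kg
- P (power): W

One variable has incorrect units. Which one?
a

The variable a (acceleration) should have units m/s², not kg.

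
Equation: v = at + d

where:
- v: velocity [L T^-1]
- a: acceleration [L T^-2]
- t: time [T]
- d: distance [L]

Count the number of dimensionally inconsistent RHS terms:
1

LHS v: [L T^-1]
- at: [L T^-1] ✓
- d: [L] ✗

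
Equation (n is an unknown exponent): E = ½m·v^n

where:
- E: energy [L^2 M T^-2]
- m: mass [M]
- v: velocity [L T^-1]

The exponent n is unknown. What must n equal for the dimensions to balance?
n = 2

E has dimensions [L^2 M T^-2]; v has dimensions [L T^-1].
The rest of the RHS has dimensions [M], so v^n must supply [L^2 T^-2].
With n = 2: ½m·v^2 has dimensions [L^2 M T^-2], matching the LHS ✓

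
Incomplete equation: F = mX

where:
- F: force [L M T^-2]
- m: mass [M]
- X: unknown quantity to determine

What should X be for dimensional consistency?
X = a (acceleration), dimensions [L T^-2]

F has dimensions [L M T^-2]; the rest of the RHS (m) has dimensions [M].
So X must have dimensions [L T^-2] — X = a (acceleration).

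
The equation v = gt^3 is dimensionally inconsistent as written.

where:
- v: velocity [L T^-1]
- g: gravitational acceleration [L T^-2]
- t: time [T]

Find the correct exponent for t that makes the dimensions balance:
The exponent of t should be 1: v = gt

The LHS v has dimensions [L T^-1]; t has dimensions [T].
As written, the RHS gt^3 (exponent 3 on t) has dimensions [L T], which does not match.
With exponent 1, the RHS gt has dimensions [L T^-1], matching the LHS.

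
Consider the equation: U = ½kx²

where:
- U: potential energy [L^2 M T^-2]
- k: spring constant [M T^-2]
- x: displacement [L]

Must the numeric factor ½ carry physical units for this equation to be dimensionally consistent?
No

U has dimensions [L^2 M T^-2] and kx² already has dimensions [L^2 M T^-2], so the equation balances without ½ contributing any dimensions. ½ is a pure (dimensionless) number; changing or removing it would not affect dimensional consistency.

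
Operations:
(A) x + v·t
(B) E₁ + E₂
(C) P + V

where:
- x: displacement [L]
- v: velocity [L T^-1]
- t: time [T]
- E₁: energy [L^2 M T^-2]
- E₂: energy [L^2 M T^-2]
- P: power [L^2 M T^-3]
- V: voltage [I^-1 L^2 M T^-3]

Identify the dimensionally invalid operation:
(C) P + V

(A) x + v·t: x [L] and v·t [L] — same dimensions ✓
(B) E₁ + E₂: E₁ [L^2 M T^-2] and E₂ [L^2 M T^-2] — same dimensions ✓
(C) P + V: P [L^2 M T^-3] and V [I^-1 L^2 M T^-3] — different dimensions cannot be added/subtracted ✗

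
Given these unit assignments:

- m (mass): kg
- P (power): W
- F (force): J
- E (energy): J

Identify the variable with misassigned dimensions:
F

The variable F (force) should have units N, not J.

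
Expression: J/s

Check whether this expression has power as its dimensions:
Yes

The expression J/s has dimensions [L^2 M T^-3], which is exactly power [L^2 M T^-3].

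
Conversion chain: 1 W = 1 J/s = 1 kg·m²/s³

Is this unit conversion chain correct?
The chain is correct (no errors).

Correct: Watt is Joule per second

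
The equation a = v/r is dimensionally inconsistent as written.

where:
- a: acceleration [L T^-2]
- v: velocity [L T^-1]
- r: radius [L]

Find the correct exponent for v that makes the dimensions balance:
The exponent of v should be 2: a = v^2/r

The LHS a has dimensions [L T^-2]; v has dimensions [L T^-1].
As written, the RHS v/r (exponent 1 on v) has dimensions [T^-1], which does not match.
With exponent 2, the RHS v^2/r has dimensions [L T^-2], matching the LHS.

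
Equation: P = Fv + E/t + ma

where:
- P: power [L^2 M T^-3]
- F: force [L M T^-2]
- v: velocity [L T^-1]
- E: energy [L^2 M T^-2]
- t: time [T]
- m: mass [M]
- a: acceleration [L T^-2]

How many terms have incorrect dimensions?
1

LHS P: [L^2 M T^-3]
- Fv: [L^2 M T^-3] ✓
- E/t: [L^2 M T^-3] ✓
- ma: [L M T^-2] ✗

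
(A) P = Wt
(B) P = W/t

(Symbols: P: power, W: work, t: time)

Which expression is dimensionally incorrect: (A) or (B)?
(A)

(A) P = Wt: LHS [L^2 M T^-3], RHS [L^2 M T^-1] ✗
(B) P = W/t: LHS [L^2 M T^-3], RHS [L^2 M T^-3] ✓

Expression (A) P = Wt is dimensionally incorrect.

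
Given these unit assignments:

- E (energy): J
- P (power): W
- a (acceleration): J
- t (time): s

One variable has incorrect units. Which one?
a

The variable a (acceleration) should have units m/s², not J.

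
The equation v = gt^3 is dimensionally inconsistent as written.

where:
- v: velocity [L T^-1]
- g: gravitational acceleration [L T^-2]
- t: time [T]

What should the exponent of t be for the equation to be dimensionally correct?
The exponent of t should be 1: v = gt

The LHS v has dimensions [L T^-1]; t has dimensions [T].
As written, the RHS gt^3 (exponent 3 on t) has dimensions [L T], which does not match.
With exponent 1, the RHS gt has dimensions [L T^-1], matching the LHS.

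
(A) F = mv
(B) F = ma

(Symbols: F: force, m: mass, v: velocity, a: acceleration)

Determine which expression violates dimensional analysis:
(A)

(A) F = mv: LHS [L M T^-2], RHS [L M T^-1] ✗
(B) F = ma: LHS [L M T^-2], RHS [L M T^-2] ✓

Expression (A) F = mv is dimensionally incorrect.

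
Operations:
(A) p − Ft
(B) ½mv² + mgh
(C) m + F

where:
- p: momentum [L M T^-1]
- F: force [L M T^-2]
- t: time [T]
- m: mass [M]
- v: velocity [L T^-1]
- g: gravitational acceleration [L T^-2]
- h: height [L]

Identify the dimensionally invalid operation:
(C) m + F

(A) p − Ft: p [L M T^-1] and Ft [L M T^-1] — same dimensions ✓
(B) ½mv² + mgh: ½mv² [L^2 M T^-2] and mgh [L^2 M T^-2] — same dimensions ✓
(C) m + F: m [M] and F [L M T^-2] — different dimensions cannot be added/subtracted ✗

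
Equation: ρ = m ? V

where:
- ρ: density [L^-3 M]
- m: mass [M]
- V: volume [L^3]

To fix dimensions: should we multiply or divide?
division (÷): ρ = m ÷ V

ρ [L^-3 M]; m [M]; V [L^3].
m × V → [L^3 M] ✗
m ÷ V → [L^-3 M] ✓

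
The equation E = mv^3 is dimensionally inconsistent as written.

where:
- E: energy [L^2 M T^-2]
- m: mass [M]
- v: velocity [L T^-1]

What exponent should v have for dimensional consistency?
The exponent of v should be 2: E = mv^2

The LHS E has dimensions [L^2 M T^-2]; v has dimensions [L T^-1].
As written, the RHS mv^3 (exponent 3 on v) has dimensions [L^3 M T^-3], which does not match.
With exponent 2, the RHS mv^2 has dimensions [L^2 M T^-2], matching the LHS.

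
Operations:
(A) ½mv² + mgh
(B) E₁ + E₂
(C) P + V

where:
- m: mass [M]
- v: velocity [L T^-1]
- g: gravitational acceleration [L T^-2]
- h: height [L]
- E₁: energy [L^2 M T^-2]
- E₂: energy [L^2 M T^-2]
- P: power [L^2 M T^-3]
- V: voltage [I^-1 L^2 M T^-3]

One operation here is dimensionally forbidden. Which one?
(C) P + V

(A) ½mv² + mgh: ½mv² [L^2 M T^-2] and mgh [L^2 M T^-2] — same dimensions ✓
(B) E₁ + E₂: E₁ [L^2 M T^-2] and E₂ [L^2 M T^-2] — same dimensions ✓
(C) P + V: P [L^2 M T^-3] and V [I^-1 L^2 M T^-3] — different dimensions cannot be added/subtracted ✗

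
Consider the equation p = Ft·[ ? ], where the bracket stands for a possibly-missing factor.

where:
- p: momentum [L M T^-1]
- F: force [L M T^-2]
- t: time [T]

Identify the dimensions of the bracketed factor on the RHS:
Nothing is missing — the bracketed factor must be dimensionless.

p has dimensions [L M T^-1] and Ft already has dimensions [L M T^-1], so p = Ft is dimensionally complete.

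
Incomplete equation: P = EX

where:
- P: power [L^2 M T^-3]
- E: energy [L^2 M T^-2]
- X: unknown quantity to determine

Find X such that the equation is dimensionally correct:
X = f (inverse time / frequency (1/t)), dimensions [T^-1]

P has dimensions [L^2 M T^-3]; the rest of the RHS (E) has dimensions [L^2 M T^-2].
So X must have dimensions [T^-1] — X = f (inverse time / frequency (1/t)).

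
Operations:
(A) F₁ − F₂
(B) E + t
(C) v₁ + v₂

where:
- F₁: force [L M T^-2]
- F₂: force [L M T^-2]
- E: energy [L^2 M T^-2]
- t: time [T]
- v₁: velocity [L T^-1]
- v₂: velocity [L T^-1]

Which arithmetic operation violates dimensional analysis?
(B) E + t

(A) F₁ − F₂: F₁ [L M T^-2] and F₂ [L M T^-2] — same dimensions ✓
(B) E + t: E [L^2 M T^-2] and t [T] — different dimensions cannot be added/subtracted ✗
(C) v₁ + v₂: v₁ [L T^-1] and v₂ [L T^-1] — same dimensions ✓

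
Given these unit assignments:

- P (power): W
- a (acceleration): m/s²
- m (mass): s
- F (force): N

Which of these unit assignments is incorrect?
m

The variable m (mass) should have units kg, not s.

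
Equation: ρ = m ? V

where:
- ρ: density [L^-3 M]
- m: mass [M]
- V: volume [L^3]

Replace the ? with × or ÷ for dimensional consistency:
division (÷): ρ = m ÷ V

ρ [L^-3 M]; m [M]; V [L^3].
m × V → [L^3 M] ✗
m ÷ V → [L^-3 M] ✓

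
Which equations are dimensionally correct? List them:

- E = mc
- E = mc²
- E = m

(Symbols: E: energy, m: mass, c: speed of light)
Dimensionally correct: E = mc²
Dimensionally incorrect: E = mc, E = m
Ordered (correct first, then incorrect): E = mc², E = mc, E = m

- E = mc: LHS [L^2 M T^-2], RHS [L M T^-1] → incorrect ✗
- E = mc²: LHS [L^2 M T^-2], RHS [L^2 M T^-2] → correct ✓
- E = m: LHS [L^2 M T^-2], RHS [M] → incorrect ✗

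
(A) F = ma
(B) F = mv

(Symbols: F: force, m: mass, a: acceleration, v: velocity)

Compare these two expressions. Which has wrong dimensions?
(B)

(A) F = ma: LHS [L M T^-2], RHS [L M T^-2] ✓
(B) F = mv: LHS [L M T^-2], RHS [L M T^-1] ✗

Expression (B) F = mv is dimensionally incorrect.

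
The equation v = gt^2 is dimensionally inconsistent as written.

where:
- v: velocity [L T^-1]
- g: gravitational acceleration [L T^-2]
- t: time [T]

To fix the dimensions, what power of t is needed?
The exponent of t should be 1: v = gt

The LHS v has dimensions [L T^-1]; t has dimensions [T].
As written, the RHS gt^2 (exponent 2 on t) has dimensions [L], which does not match.
With exponent 1, the RHS gt has dimensions [L T^-1], matching the LHS.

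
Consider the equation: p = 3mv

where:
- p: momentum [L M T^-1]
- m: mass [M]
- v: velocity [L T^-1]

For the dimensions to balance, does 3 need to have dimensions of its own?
No

p has dimensions [L M T^-1] and mv already has dimensions [L M T^-1], so the equation balances without 3 contributing any dimensions. 3 is a pure (dimensionless) number; changing or removing it would not affect dimensional consistency.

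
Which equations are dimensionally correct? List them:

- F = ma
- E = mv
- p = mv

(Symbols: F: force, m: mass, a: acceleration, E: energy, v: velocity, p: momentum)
Dimensionally correct: F = ma, p = mv
Dimensionally incorrect: E = mv
Ordered (correct first, then incorrect): F = ma, p = mv, E = mv

- F = ma: LHS [L M T^-2], RHS [L M T^-2] → correct ✓
- E = mv: LHS [L^2 M T^-2], RHS [L M T^-1] → incorrect ✗
- p = mv: LHS [L M T^-1], RHS [L M T^-1] → correct ✓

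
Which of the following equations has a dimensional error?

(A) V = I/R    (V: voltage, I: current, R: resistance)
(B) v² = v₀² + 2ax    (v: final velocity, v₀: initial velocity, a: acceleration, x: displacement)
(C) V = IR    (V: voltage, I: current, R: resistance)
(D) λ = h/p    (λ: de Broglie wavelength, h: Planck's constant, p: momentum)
(A) V = I/R

The equation (A) V = I/R is dimensionally incorrect.

LHS (V): [I^-1 L^2 M T^-3]
RHS (I/R): [I^3 L^-2 M^-1 T^3] ✗

The dimensions do not match. The other three equations balance.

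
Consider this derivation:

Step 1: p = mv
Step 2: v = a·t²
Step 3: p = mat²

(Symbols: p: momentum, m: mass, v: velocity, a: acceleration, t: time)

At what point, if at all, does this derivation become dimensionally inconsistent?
Step 2

Step 1: p = mv → LHS [L M T^-1], RHS [L M T^-1] ✓
Step 2: v = a·t² → LHS [L T^-1], RHS [L] ✗

The first dimensional inconsistency appears in step 2: v = a·t²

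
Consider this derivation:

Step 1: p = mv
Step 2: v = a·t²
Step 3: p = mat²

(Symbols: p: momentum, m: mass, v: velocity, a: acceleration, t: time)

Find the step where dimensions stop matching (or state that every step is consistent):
Step 2

Step 1: p = mv → LHS [L M T^-1], RHS [L M T^-1] ✓
Step 2: v = a·t² → LHS [L T^-1], RHS [L] ✗

The first dimensional inconsistency appears in step 2: v = a·t²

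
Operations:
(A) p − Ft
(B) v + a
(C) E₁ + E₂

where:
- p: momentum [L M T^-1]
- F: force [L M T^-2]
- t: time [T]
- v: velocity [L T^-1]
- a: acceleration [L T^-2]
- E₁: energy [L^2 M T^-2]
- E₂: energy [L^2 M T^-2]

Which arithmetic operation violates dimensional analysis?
(B) v + a

(A) p − Ft: p [L M T^-1] and Ft [L M T^-1] — same dimensions ✓
(B) v + a: v [L T^-1] and a [L T^-2] — different dimensions cannot be added/subtracted ✗
(C) E₁ + E₂: E₁ [L^2 M T^-2] and E₂ [L^2 M T^-2] — same dimensions ✓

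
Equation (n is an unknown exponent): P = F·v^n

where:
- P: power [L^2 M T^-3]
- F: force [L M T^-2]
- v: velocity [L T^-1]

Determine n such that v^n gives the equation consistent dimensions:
n = 1

P has dimensions [L^2 M T^-3]; v has dimensions [L T^-1].
The rest of the RHS has dimensions [L M T^-2], so v^n must supply [L T^-1].
With n = 1: F·v^1 has dimensions [L^2 M T^-3], matching the LHS ✓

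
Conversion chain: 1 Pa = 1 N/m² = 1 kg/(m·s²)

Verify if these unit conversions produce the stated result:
The chain is correct (no errors).

Correct: Pascal is Newton per square meter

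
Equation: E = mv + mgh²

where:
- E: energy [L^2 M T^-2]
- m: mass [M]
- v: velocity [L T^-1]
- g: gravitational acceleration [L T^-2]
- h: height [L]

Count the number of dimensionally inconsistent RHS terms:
2

LHS E: [L^2 M T^-2]
- mv: [L M T^-1] ✗
- mgh²: [L^3 M T^-2] ✗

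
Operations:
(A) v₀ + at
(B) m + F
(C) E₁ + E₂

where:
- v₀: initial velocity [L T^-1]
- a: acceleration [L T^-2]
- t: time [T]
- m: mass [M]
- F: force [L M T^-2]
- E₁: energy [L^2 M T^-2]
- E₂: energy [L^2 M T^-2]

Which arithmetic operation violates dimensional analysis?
(B) m + F

(A) v₀ + at: v₀ [L T^-1] and at [L T^-1] — same dimensions ✓
(B) m + F: m [M] and F [L M T^-2] — different dimensions cannot be added/subtracted ✗
(C) E₁ + E₂: E₁ [L^2 M T^-2] and E₂ [L^2 M T^-2] — same dimensions ✓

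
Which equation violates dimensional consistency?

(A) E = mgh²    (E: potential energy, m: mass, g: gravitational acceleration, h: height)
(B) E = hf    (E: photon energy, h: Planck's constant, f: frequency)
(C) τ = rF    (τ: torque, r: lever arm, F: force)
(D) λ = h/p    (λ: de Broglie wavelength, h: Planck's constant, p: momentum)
(A) E = mgh²

The equation (A) E = mgh² is dimensionally incorrect.

LHS (E): [L^2 M T^-2]
RHS (mgh²): [L^3 M T^-2] ✗

The dimensions do not match. The other three equations balance.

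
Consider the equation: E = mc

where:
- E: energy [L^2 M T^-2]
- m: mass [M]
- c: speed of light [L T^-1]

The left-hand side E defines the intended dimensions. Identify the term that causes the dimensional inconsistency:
The right-hand side term mc

E has dimensions [L^2 M T^-2], but mc has dimensions [L M T^-1], so the term mc is dimensionally wrong for E.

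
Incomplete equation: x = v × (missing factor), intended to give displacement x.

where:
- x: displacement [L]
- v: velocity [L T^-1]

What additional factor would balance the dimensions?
t (time), dimensions [T]

x has dimensions [L] and v has dimensions [L T^-1].
The missing factor must have dimensions [L] / [L T^-1] = [T], i.e. time (t).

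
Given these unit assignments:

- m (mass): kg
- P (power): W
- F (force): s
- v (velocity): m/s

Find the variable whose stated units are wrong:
F

The variable F (force) should have units N, not s.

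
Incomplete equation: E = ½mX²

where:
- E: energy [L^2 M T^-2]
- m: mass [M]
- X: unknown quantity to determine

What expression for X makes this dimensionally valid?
X = v (velocity), dimensions [L T^-1]

E has dimensions [L^2 M T^-2]; the rest of the RHS (½m) has dimensions [M].
So X² must have dimensions [L^2 T^-2], i.e. X has dimensions [L T^-1] — X = v (velocity).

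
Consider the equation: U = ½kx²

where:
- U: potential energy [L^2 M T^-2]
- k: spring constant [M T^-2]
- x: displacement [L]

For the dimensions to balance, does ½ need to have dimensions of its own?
No

U has dimensions [L^2 M T^-2] and kx² already has dimensions [L^2 M T^-2], so the equation balances without ½ contributing any dimensions. ½ is a pure (dimensionless) number; changing or removing it would not affect dimensional consistency.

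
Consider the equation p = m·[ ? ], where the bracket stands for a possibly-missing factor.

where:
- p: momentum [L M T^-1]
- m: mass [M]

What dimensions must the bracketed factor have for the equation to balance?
[L T^-1] — velocity (e.g. v)

p has dimensions [L M T^-1]; m has dimensions [M].
The bracketed factor must supply [L M T^-1] / [M] = [L T^-1].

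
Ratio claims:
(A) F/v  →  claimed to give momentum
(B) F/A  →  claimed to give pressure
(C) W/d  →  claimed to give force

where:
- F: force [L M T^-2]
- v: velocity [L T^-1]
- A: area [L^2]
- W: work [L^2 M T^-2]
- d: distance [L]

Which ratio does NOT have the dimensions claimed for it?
(A) F/v does not give momentum

(A) F/v: [M T^-1] ≠ momentum [L M T^-1] ✗
(B) F/A: [L^-1 M T^-2] = pressure [L^-1 M T^-2] ✓
(C) W/d: [L M T^-2] = force [L M T^-2] ✓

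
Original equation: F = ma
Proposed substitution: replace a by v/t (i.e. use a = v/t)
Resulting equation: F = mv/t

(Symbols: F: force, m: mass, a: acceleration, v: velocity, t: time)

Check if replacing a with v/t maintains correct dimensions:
Yes

[a] = [L T^-2] and [v/t] = [L T^-2]. These match, so the substitution replaces a quantity by one of the same dimensions and the result F = mv/t has LHS [L M T^-2] vs RHS [L M T^-2] — still consistent.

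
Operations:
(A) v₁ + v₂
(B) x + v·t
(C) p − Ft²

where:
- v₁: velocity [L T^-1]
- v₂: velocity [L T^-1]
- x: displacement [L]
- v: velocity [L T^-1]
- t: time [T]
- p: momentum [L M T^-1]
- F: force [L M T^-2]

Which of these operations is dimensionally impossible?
(C) p − Ft²

(A) v₁ + v₂: v₁ [L T^-1] and v₂ [L T^-1] — same dimensions ✓
(B) x + v·t: x [L] and v·t [L] — same dimensions ✓
(C) p − Ft²: p [L M T^-1] and Ft² [L M] — different dimensions cannot be added/subtracted ✗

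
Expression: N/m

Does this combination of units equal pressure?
No

The expression N/m has dimensions [M T^-2], but pressure has dimensions [L^-1 M T^-2].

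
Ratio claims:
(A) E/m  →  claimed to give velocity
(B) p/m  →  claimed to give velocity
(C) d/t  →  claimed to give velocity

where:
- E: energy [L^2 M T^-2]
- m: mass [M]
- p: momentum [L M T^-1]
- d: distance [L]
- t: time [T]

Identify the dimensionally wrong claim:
(A) E/m does not give velocity

(A) E/m: [L^2 T^-2] ≠ velocity [L T^-1] ✗
(B) p/m: [L T^-1] = velocity [L T^-1] ✓
(C) d/t: [L T^-1] = velocity [L T^-1] ✓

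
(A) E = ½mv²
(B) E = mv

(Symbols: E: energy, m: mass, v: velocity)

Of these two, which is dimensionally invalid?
(B)

(A) E = ½mv²: LHS [L^2 M T^-2], RHS [L^2 M T^-2] ✓
(B) E = mv: LHS [L^2 M T^-2], RHS [L M T^-1] ✗

Expression (B) E = mv is dimensionally incorrect.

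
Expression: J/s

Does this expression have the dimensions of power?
Yes

The expression J/s has dimensions [L^2 M T^-3], which is exactly power [L^2 M T^-3].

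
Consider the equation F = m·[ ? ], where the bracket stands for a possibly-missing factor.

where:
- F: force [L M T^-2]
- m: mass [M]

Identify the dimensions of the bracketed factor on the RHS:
[L T^-2] — acceleration (e.g. a)

F has dimensions [L M T^-2]; m has dimensions [M].
The bracketed factor must supply [L M T^-2] / [M] = [L T^-2].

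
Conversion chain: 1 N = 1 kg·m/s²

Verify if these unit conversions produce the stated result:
The chain is correct (no errors).

Correct: Newton is defined as kg·m/s²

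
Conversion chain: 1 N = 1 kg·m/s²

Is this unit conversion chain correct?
The chain is correct (no errors).

Correct: Newton is defined as kg·m/s²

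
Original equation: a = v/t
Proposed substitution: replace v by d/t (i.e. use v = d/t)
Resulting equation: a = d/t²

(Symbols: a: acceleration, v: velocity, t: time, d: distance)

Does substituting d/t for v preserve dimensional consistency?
Yes

[v] = [L T^-1] and [d/t] = [L T^-1]. These match, so the substitution replaces a quantity by one of the same dimensions and the result a = d/t² has LHS [L T^-2] vs RHS [L T^-2] — still consistent.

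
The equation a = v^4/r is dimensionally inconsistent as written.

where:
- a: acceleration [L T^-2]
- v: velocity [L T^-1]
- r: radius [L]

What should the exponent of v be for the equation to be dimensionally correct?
The exponent of v should be 2: a = v^2/r

The LHS a has dimensions [L T^-2]; v has dimensions [L T^-1].
As written, the RHS v^4/r (exponent 4 on v) has dimensions [L^3 T^-4], which does not match.
With exponent 2, the RHS v^2/r has dimensions [L T^-2], matching the LHS.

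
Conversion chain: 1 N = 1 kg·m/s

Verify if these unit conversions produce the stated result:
The chain is incorrect (it contains an error).

Incorrect: Newton is kg·m/s², not kg·m/s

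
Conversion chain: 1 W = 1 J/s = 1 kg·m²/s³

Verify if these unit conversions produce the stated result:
The chain is correct (no errors).

Correct: Watt is Joule per second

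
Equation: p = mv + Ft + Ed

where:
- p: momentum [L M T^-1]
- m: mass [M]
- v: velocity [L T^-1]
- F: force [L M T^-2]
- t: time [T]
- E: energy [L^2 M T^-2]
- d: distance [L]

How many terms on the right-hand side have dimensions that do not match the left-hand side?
1

LHS p: [L M T^-1]
- mv: [L M T^-1] ✓
- Ft: [L M T^-1] ✓
- Ed: [L^3 M T^-2] ✗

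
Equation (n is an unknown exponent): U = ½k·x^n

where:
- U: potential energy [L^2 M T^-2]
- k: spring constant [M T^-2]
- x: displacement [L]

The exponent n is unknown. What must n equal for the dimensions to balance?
n = 2

U has dimensions [L^2 M T^-2]; x has dimensions [L].
The rest of the RHS has dimensions [M T^-2], so x^n must supply [L^2].
With n = 2: ½k·x^2 has dimensions [L^2 M T^-2], matching the LHS ✓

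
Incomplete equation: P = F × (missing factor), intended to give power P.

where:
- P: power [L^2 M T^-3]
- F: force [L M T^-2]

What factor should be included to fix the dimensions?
v (velocity), dimensions [L T^-1]

P has dimensions [L^2 M T^-3] and F has dimensions [L M T^-2].
The missing factor must have dimensions [L^2 M T^-3] / [L M T^-2] = [L T^-1], i.e. velocity (v).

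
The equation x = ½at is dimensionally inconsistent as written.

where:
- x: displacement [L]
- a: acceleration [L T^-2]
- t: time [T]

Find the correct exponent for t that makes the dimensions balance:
The exponent of t should be 2: x = ½at^2

The LHS x has dimensions [L]; t has dimensions [T].
As written, the RHS ½at (exponent 1 on t) has dimensions [L T^-1], which does not match.
With exponent 2, the RHS ½at^2 has dimensions [L], matching the LHS.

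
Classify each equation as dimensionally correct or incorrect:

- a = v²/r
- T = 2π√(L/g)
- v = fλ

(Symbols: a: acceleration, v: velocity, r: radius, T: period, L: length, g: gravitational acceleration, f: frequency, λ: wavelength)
Dimensionally correct: a = v²/r, T = 2π√(L/g), v = fλ
Dimensionally incorrect: none
Ordered (correct first, then incorrect): a = v²/r, T = 2π√(L/g), v = fλ

- a = v²/r: LHS [L T^-2], RHS [L T^-2] → correct ✓
- T = 2π√(L/g): LHS [T], RHS [T] → correct ✓
- v = fλ: LHS [L T^-1], RHS [L T^-1] → correct ✓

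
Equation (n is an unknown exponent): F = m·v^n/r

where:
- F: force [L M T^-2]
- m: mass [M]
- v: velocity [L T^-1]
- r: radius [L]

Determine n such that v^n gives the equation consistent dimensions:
n = 2

F has dimensions [L M T^-2]; v has dimensions [L T^-1].
The rest of the RHS has dimensions [L^-1 M], so v^n must supply [L^2 T^-2].
With n = 2: m·v^2/r has dimensions [L M T^-2], matching the LHS ✓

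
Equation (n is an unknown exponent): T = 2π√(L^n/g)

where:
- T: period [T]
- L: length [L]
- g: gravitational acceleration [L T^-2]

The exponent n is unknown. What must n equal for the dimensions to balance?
n = 1

T has dimensions [T]; L has dimensions [L].
With n = 1: 2π√(L^1/g) has dimensions [T], matching the LHS ✓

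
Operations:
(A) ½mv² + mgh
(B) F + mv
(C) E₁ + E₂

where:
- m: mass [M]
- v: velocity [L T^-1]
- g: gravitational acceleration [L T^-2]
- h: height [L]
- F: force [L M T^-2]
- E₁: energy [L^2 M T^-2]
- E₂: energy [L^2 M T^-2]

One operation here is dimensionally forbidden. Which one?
(B) F + mv

(A) ½mv² + mgh: ½mv² [L^2 M T^-2] and mgh [L^2 M T^-2] — same dimensions ✓
(B) F + mv: F [L M T^-2] and mv [L M T^-1] — different dimensions cannot be added/subtracted ✗
(C) E₁ + E₂: E₁ [L^2 M T^-2] and E₂ [L^2 M T^-2] — same dimensions ✓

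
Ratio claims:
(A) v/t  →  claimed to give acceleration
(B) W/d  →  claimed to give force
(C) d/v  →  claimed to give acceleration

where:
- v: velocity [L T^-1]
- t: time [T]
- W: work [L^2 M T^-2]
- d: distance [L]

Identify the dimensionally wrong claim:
(C) d/v does not give acceleration

(A) v/t: [L T^-2] = acceleration [L T^-2] ✓
(B) W/d: [L M T^-2] = force [L M T^-2] ✓
(C) d/v: [T] ≠ acceleration [L T^-2] ✗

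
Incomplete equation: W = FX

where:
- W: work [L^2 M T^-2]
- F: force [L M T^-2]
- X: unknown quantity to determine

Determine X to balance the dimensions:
X = d (distance), dimensions [L]

W has dimensions [L^2 M T^-2]; the rest of the RHS (F) has dimensions [L M T^-2].
So X must have dimensions [L] — X = d (distance).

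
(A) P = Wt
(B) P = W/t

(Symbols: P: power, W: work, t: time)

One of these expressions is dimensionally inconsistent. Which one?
(A)

(A) P = Wt: LHS [L^2 M T^-3], RHS [L^2 M T^-1] ✗
(B) P = W/t: LHS [L^2 M T^-3], RHS [L^2 M T^-3] ✓

Expression (A) P = Wt is dimensionally incorrect.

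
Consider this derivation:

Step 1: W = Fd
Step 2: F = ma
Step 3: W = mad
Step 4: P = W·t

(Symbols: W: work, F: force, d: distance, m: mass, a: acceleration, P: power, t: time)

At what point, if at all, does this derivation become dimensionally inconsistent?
Step 4

Step 1: W = Fd → LHS [L^2 M T^-2], RHS [L^2 M T^-2] ✓
Step 2: F = ma → LHS [L M T^-2], RHS [L M T^-2] ✓
Step 3: W = mad → LHS [L^2 M T^-2], RHS [L^2 M T^-2] ✓
Step 4: P = W·t → LHS [L^2 M T^-3], RHS [L^2 M T^-1] ✗

The first dimensional inconsistency appears in step 4: P = W·t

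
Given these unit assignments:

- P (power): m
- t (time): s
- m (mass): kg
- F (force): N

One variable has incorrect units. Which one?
P

The variable P (power) should have units W, not m.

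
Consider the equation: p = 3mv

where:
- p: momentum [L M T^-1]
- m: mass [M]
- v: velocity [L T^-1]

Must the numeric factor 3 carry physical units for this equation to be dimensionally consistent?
No

p has dimensions [L M T^-1] and mv already has dimensions [L M T^-1], so the equation balances without 3 contributing any dimensions. 3 is a pure (dimensionless) number; changing or removing it would not affect dimensional consistency.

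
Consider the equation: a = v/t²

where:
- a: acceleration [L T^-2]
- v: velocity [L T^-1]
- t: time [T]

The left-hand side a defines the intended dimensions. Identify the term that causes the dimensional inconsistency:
The right-hand side term v/t²

a has dimensions [L T^-2], but v/t² has dimensions [L T^-3], so the term v/t² is dimensionally wrong for a.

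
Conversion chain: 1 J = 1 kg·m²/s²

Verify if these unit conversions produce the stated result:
The chain is correct (no errors).

Correct: Joule is defined as kg·m²/s²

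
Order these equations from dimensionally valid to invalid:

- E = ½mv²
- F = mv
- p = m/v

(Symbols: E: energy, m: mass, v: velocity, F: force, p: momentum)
Dimensionally correct: E = ½mv²
Dimensionally incorrect: F = mv, p = m/v
Ordered (correct first, then incorrect): E = ½mv², F = mv, p = m/v

- E = ½mv²: LHS [L^2 M T^-2], RHS [L^2 M T^-2] → correct ✓
- F = mv: LHS [L M T^-2], RHS [L M T^-1] → incorrect ✗
- p = m/v: LHS [L M T^-1], RHS [L^-1 M T] → incorrect ✗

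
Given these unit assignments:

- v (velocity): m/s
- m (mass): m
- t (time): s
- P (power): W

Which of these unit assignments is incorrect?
m

The variable m (mass) should have units kg, not m.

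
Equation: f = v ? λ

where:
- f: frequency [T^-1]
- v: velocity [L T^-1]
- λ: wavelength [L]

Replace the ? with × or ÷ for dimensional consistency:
division (÷): f = v ÷ λ

f [T^-1]; v [L T^-1]; λ [L].
v × λ → [L^2 T^-1] ✗
v ÷ λ → [T^-1] ✓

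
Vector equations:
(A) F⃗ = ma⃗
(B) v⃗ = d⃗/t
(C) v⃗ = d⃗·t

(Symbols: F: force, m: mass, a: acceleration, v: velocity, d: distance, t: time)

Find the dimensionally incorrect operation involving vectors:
(C) v⃗ = d⃗·t

(A) F⃗ = ma⃗: LHS [L M T^-2], RHS [L M T^-2] ✓ — Force and acceleration are vectors, mass is a scalar
(B) v⃗ = d⃗/t: LHS [L T^-1], RHS [L T^-1] ✓ — displacement (vector) divided by time (scalar)
(C) v⃗ = d⃗·t: LHS [L T^-1], RHS [L T] ✗ — velocity is displacement per time; should be d⃗/t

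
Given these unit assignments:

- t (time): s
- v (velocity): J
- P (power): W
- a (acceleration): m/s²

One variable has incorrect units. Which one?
v

The variable v (velocity) should have units m/s, not J.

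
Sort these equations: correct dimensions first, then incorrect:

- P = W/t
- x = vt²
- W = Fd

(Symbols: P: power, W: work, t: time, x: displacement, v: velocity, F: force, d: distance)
Dimensionally correct: P = W/t, W = Fd
Dimensionally incorrect: x = vt²
Ordered (correct first, then incorrect): P = W/t, W = Fd, x = vt²

- P = W/t: LHS [L^2 M T^-3], RHS [L^2 M T^-3] → correct ✓
- x = vt²: LHS [L], RHS [L T] → incorrect ✗
- W = Fd: LHS [L^2 M T^-2], RHS [L^2 M T^-2] → correct ✓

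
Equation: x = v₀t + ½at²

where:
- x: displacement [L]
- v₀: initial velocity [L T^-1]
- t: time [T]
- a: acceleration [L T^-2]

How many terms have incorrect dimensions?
0

LHS x: [L]
- v₀t: [L] ✓
- ½at²: [L] ✓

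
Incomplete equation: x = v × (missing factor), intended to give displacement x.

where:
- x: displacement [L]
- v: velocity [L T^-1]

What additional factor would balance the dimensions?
t (time), dimensions [T]

x has dimensions [L] and v has dimensions [L T^-1].
The missing factor must have dimensions [L] / [L T^-1] = [T], i.e. time (t).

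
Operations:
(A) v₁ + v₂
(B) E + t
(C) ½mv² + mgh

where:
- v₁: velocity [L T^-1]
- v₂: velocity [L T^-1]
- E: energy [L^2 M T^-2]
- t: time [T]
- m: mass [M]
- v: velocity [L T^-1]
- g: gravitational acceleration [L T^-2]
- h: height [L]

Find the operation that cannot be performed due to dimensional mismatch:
(B) E + t

(A) v₁ + v₂: v₁ [L T^-1] and v₂ [L T^-1] — same dimensions ✓
(B) E + t: E [L^2 M T^-2] and t [T] — different dimensions cannot be added/subtracted ✗
(C) ½mv² + mgh: ½mv² [L^2 M T^-2] and mgh [L^2 M T^-2] — same dimensions ✓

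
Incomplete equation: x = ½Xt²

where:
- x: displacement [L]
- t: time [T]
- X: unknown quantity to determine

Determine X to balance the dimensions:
X = a (acceleration), dimensions [L T^-2]

x has dimensions [L]; the rest of the RHS (½ t²) has dimensions [T^2].
So X must have dimensions [L T^-2] — X = a (acceleration).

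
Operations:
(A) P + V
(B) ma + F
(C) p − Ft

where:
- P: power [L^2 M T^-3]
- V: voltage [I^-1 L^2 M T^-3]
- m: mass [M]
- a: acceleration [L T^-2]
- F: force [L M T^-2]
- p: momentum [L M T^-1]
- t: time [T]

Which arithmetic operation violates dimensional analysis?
(A) P + V

(A) P + V: P [L^2 M T^-3] and V [I^-1 L^2 M T^-3] — different dimensions cannot be added/subtracted ✗
(B) ma + F: ma [L M T^-2] and F [L M T^-2] — same dimensions ✓
(C) p − Ft: p [L M T^-1] and Ft [L M T^-1] — same dimensions ✓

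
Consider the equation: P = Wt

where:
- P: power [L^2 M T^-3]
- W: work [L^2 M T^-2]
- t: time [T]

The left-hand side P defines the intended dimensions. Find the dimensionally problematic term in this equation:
The right-hand side term Wt

P has dimensions [L^2 M T^-3], but Wt has dimensions [L^2 M T^-1], so the term Wt is dimensionally wrong for P.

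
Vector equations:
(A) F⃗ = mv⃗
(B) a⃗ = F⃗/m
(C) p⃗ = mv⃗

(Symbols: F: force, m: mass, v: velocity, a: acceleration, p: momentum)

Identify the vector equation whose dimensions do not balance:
(A) F⃗ = mv⃗

(A) F⃗ = mv⃗: LHS [L M T^-2], RHS [L M T^-1] ✗ — mass times velocity is momentum, not force; should be ma⃗
(B) a⃗ = F⃗/m: LHS [L T^-2], RHS [L T^-2] ✓ — force (vector) divided by mass (scalar)
(C) p⃗ = mv⃗: LHS [L M T^-1], RHS [L M T^-1] ✓ — mass (scalar) times velocity (vector)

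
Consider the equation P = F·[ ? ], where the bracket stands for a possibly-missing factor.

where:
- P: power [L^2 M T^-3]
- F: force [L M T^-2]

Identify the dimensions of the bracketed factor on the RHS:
[L T^-1] — velocity (e.g. v)

P has dimensions [L^2 M T^-3]; F has dimensions [L M T^-2].
The bracketed factor must supply [L^2 M T^-3] / [L M T^-2] = [L T^-1].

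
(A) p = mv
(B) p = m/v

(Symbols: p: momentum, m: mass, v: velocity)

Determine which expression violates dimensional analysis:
(B)

(A) p = mv: LHS [L M T^-1], RHS [L M T^-1] ✓
(B) p = m/v: LHS [L M T^-1], RHS [L^-1 M T] ✗

Expression (B) p = m/v is dimensionally incorrect.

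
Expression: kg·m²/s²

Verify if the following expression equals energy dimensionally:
Yes

The expression kg·m²/s² has dimensions [L^2 M T^-2], which is exactly energy [L^2 M T^-2].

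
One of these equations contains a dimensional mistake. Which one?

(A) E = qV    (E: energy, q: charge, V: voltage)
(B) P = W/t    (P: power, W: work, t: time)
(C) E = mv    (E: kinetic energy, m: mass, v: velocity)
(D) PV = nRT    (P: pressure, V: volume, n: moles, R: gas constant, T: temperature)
(C) E = mv

The equation (C) E = mv is dimensionally incorrect.

LHS (E): [L^2 M T^-2]
RHS (mv): [L M T^-1] ✗

The dimensions do not match. The other three equations balance.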